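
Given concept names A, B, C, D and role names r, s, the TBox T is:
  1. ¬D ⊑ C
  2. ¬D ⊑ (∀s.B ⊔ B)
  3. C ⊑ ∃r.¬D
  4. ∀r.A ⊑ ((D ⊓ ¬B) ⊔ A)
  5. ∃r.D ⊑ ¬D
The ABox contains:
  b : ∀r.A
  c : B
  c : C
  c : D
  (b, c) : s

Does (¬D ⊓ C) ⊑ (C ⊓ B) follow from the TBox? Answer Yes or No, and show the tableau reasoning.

No

1. (¬D ⊓ C) ⊑ (C ⊓ B)  ⇔  ((¬D ⊓ C) ⊓ (¬C ⊔ ¬B)) unsat w.r.t. T
   apply at x₀: ¬D⊑(∀s.B ⊔ B); C⊑∃r.¬D
   open: L(x₀) ⊇ {C, ¬B, ¬D, ∀s.B, ∃r.¬A, …} (+ ∃-successors)
2. Hence (¬D ⊓ C) ⊑ (C ⊓ B): not entailed.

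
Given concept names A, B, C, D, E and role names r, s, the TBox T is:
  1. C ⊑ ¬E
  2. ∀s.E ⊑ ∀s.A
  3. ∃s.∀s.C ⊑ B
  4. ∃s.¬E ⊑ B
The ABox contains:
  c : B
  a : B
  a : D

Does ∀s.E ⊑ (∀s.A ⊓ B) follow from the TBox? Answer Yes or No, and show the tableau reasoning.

1. ∀s.E ⊑ (∀s.A ⊓ B)  ⇔  (∀s.E ⊓ (∃s.¬A ⊔ ¬B)) unsat w.r.t. T
   apply at x₀: ∀s.E⊑∀s.A
   open: L(x₀) ⊇ {¬B, ¬C, ∀s.A, ∀s.E, ∀s.∃s.¬C}
2. Hence ∀s.E ⊑ (∀s.A ⊓ B): not entailed.

No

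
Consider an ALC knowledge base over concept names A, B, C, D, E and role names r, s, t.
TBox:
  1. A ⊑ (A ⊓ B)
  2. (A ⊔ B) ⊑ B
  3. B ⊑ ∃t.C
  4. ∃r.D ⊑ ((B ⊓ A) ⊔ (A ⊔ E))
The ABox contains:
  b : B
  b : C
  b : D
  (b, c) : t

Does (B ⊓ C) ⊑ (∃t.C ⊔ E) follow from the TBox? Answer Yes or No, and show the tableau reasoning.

Yes

1. (B ⊓ C) ⊑ (∃t.C ⊔ E)  ⇔  ((B ⊓ C) ⊓ (∀t.¬C ⊓ ¬E)) unsat w.r.t. T
   all branches close; clash {C, ¬C} at an ∃-successor
2. Hence (B ⊓ C) ⊑ (∃t.C ⊔ E): entailed.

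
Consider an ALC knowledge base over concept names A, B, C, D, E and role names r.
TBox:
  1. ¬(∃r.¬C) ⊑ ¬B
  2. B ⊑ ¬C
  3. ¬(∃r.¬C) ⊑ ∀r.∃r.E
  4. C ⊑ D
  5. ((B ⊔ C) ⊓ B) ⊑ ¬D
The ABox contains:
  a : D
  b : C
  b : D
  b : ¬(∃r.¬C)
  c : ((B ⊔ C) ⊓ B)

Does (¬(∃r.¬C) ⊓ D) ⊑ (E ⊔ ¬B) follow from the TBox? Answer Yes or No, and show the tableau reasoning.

1. (¬(∃r.¬C) ⊓ D) ⊑ (E ⊔ ¬B)  ⇔  ((∀r.C ⊓ D) ⊓ (¬E ⊓ B)) unsat w.r.t. T
   all branches close; clash {B, ¬B} at x₀
2. Hence (¬(∃r.¬C) ⊓ D) ⊑ (E ⊔ ¬B): entailed.

Yes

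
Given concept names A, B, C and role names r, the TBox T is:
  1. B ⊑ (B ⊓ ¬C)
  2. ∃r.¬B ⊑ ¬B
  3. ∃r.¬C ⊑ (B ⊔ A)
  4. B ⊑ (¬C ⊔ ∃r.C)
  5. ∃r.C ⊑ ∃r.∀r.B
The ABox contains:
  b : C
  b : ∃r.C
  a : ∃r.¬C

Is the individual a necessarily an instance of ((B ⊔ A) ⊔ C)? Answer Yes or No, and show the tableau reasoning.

1. a : ((B ⊔ A) ⊔ C)?  L(a) = {∃r.¬C} ∪ {((¬B ⊓ ¬A) ⊓ ¬C)}
   clash {A, ¬A} at a — a ∈ ((B ⊔ A) ⊔ C)
2. Hence a : ((B ⊔ A) ⊔ C): entailed.

Yes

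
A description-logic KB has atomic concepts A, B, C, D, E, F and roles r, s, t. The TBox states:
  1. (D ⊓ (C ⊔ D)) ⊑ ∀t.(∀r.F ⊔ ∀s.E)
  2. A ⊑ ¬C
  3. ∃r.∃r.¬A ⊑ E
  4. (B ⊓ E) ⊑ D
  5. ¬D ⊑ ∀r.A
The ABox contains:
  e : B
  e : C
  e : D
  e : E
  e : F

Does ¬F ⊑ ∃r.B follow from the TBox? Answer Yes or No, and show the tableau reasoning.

1. ¬F ⊑ ∃r.B  ⇔  (¬F ⊓ ∀r.¬B) unsat w.r.t. T
   open: L(x₀) ⊇ {D, ¬A, ¬F, ∀r.¬B, ∀r.∀r.A, …}
2. Hence ¬F ⊑ ∃r.B: not entailed.

No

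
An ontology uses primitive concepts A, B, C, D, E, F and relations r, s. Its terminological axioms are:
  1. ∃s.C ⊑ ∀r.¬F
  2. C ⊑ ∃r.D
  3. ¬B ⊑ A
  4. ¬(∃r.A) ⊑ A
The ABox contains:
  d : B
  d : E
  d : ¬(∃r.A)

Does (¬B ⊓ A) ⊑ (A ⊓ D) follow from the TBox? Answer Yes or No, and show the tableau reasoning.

1. (¬B ⊓ A) ⊑ (A ⊓ D)  ⇔  ((¬B ⊓ A) ⊓ (¬A ⊔ ¬D)) unsat w.r.t. T
   open: L(x₀) ⊇ {A, ¬B, ¬C, ¬D, ∀s.¬C}
2. Hence (¬B ⊓ A) ⊑ (A ⊓ D): not entailed.

No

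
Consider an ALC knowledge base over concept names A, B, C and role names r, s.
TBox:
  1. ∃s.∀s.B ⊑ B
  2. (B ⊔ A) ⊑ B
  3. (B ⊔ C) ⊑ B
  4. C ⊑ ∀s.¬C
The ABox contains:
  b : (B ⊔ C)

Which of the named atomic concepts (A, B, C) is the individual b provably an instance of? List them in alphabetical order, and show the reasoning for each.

1. b : A?  L(b) = {(B ⊔ C)} ∪ {¬A}
   apply at b: (B ⊔ C)⊑B
   open: L(b) ⊇ {B, ¬A, ¬C} — b ∉ A possible
2. b : B?  L(b) = {(B ⊔ C)} ∪ {¬B}
   clash {B, ¬B} at b — b ∈ B
3. b : C?  L(b) = {(B ⊔ C)} ∪ {¬C}
   apply at b: (B ⊔ C)⊑B
   open: L(b) ⊇ {B, ¬C} — b ∉ C possible
4. Entailed for b: {B}

{B}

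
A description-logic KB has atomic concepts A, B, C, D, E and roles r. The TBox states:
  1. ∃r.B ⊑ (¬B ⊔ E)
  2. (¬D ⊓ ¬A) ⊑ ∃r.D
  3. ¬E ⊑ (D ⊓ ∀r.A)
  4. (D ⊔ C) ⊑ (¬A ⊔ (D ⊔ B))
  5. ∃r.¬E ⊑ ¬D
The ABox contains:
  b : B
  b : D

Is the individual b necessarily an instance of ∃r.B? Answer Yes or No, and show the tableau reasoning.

1. b : ∃r.B?  L(b) = {B, D} ∪ {∀r.¬B}
   open: L(b) ⊇ {B, D, E, ¬A, ∀r.E, …} — b ∉ ∃r.B possible
2. Hence b : ∃r.B: not entailed.

No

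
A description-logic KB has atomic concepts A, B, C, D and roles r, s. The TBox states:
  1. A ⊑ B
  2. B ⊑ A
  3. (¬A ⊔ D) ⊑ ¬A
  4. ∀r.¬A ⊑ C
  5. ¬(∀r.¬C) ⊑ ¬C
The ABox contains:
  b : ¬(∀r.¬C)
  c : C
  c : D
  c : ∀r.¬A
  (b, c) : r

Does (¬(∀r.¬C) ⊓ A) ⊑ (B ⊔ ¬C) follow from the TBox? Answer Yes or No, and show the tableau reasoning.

1. (¬(∀r.¬C) ⊓ A) ⊑ (B ⊔ ¬C)  ⇔  ((∃r.C ⊓ A) ⊓ (¬B ⊓ C)) unsat w.r.t. T
   all branches close; clash {B, ¬B} at x₀
2. Hence (¬(∀r.¬C) ⊓ A) ⊑ (B ⊔ ¬C): entailed.

Yes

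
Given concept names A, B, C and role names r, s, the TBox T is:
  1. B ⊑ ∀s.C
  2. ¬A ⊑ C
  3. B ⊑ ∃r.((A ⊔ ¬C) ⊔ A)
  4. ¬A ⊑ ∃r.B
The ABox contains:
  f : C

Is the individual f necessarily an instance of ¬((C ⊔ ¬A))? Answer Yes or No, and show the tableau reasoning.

No

1. f : ¬((C ⊔ ¬A))?  L(f) = {C} ∪ {(C ⊔ ¬A)}
   open: L(f) ⊇ {A, C, ¬B} — f ∉ ¬((C ⊔ ¬A)) possible
2. Hence f : ¬((C ⊔ ¬A)): not entailed.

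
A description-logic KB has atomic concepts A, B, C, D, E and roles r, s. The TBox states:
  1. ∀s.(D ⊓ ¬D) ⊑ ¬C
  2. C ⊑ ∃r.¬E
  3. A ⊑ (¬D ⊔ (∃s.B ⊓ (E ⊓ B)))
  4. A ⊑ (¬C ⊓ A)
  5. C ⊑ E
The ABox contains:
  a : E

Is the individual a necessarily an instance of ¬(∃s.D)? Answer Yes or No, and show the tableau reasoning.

No

1. a : ¬(∃s.D)?  L(a) = {E} ∪ {∃s.D}
   open: L(a) ⊇ {E, ¬A, ¬C, ∃s.D} (+ ∃-successors) — a ∉ ¬(∃s.D) possible
2. Hence a : ¬(∃s.D): not entailed.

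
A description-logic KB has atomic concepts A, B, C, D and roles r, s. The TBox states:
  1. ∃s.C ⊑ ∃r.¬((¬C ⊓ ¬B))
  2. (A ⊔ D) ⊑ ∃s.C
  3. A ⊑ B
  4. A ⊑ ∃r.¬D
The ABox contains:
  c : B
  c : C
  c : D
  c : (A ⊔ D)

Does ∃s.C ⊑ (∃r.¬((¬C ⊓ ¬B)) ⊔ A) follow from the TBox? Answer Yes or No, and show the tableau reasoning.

1. ∃s.C ⊑ (∃r.¬((¬C ⊓ ¬B)) ⊔ A)  ⇔  (∃s.C ⊓ (∀r.(¬C ⊓ ¬B) ⊓ ¬A)) unsat w.r.t. T
   all branches close; clash {B, ¬B} at an ∃-successor
2. Hence ∃s.C ⊑ (∃r.¬((¬C ⊓ ¬B)) ⊔ A): entailed.

Yes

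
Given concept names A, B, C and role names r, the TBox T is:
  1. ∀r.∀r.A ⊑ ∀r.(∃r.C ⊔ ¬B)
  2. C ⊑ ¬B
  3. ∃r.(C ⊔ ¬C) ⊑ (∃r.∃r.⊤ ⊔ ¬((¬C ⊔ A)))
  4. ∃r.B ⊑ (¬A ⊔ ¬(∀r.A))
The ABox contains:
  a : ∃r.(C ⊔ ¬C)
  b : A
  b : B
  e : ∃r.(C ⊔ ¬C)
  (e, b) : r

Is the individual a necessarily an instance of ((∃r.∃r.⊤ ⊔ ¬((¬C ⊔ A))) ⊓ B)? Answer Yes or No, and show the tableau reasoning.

No

1. a : ((∃r.∃r.⊤ ⊔ ¬((¬C ⊔ A))) ⊓ B)?  L(a) = {∃r.(C ⊔ ¬C)} ∪ {((∀r.∀r.⊥ ⊓ (¬C ⊔ A)) ⊔ ¬B)}
   apply at a: ∃r.(C ⊔ ¬C)⊑(∃r.∃r.⊤ ⊔ ¬((¬C ⊔ A)))
   open: L(a) ⊇ {¬B, ¬C, ∀r.¬B, ∃r.(C ⊔ ¬C), ∃r.∃r.¬A, …} (+ ∃-successors) — a ∉ ((∃r.∃r.⊤ ⊔ ¬((¬C ⊔ A))) ⊓ B) possible
2. Hence a : ((∃r.∃r.⊤ ⊔ ¬((¬C ⊔ A))) ⊓ B): not entailed.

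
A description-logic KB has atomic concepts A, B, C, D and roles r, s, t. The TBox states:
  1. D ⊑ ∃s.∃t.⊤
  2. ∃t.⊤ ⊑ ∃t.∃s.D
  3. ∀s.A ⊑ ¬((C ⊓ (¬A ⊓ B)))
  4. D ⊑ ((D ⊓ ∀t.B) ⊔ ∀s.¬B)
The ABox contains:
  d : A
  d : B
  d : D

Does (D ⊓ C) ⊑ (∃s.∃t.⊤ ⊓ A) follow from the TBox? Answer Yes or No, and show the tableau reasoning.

No

1. (D ⊓ C) ⊑ (∃s.∃t.⊤ ⊓ A)  ⇔  ((D ⊓ C) ⊓ (∀s.∀t.⊥ ⊔ ¬A)) unsat w.r.t. T
   apply at x₀: D⊑∃s.∃t.⊤; D⊑((D ⊓ ∀t.B) ⊔ ∀s.¬B)
   open: L(x₀) ⊇ {C, D, ¬A, ∀t.B, ∀t.⊥, …} (+ ∃-successors)
2. Hence (D ⊓ C) ⊑ (∃s.∃t.⊤ ⊓ A): not entailed.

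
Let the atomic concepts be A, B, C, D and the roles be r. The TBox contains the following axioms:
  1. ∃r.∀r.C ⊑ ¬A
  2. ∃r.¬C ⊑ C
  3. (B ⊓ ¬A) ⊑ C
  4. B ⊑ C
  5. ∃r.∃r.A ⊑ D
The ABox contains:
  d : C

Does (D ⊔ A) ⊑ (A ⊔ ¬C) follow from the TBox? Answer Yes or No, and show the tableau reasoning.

1. (D ⊔ A) ⊑ (A ⊔ ¬C)  ⇔  ((D ⊔ A) ⊓ (¬A ⊓ C)) unsat w.r.t. T
   open: L(x₀) ⊇ {C, D, ¬A}
2. Hence (D ⊔ A) ⊑ (A ⊔ ¬C): not entailed.

No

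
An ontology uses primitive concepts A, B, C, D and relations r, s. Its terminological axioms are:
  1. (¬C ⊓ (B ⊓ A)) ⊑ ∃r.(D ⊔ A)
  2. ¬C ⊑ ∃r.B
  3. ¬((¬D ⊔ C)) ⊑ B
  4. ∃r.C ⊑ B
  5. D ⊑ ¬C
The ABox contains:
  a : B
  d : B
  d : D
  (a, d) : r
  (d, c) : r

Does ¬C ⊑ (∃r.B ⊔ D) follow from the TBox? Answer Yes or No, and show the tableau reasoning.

Yes

1. ¬C ⊑ (∃r.B ⊔ D)  ⇔  (¬C ⊓ (∀r.¬B ⊓ ¬D)) unsat w.r.t. T
   all branches close; clash {B, ¬B} at an ∃-successor
2. Hence ¬C ⊑ (∃r.B ⊔ D): entailed.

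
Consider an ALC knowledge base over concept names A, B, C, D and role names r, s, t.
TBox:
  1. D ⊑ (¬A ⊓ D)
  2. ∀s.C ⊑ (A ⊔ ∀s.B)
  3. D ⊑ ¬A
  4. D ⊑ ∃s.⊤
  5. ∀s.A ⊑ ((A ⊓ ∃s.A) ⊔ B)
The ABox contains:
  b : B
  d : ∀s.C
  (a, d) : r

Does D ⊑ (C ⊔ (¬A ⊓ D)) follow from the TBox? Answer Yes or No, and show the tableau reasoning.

Yes

1. D ⊑ (C ⊔ (¬A ⊓ D))  ⇔  (D ⊓ (¬C ⊓ (A ⊔ ¬D))) unsat w.r.t. T
   all branches close; clash {D, ¬D} at x₀
2. Hence D ⊑ (C ⊔ (¬A ⊓ D)): entailed.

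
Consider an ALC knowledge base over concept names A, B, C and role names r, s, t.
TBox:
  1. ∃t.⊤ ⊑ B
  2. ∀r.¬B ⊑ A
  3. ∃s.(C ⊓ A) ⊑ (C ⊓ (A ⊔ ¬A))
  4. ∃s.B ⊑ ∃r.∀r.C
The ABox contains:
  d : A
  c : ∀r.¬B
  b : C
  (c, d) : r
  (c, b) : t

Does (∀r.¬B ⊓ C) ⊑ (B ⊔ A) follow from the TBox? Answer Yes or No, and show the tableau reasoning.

Yes

1. (∀r.¬B ⊓ C) ⊑ (B ⊔ A)  ⇔  ((∀r.¬B ⊓ C) ⊓ (¬B ⊓ ¬A)) unsat w.r.t. T
   all branches close; clash {B, ¬B} at x₀
2. Hence (∀r.¬B ⊓ C) ⊑ (B ⊔ A): entailed.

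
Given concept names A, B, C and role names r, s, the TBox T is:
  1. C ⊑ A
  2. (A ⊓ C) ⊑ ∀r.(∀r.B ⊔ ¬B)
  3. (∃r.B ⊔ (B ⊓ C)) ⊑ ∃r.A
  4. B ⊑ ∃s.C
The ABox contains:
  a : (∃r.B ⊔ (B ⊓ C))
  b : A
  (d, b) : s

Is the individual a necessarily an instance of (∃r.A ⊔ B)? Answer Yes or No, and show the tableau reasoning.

Yes

1. a : (∃r.A ⊔ B)?  L(a) = {(∃r.B ⊔ (B ⊓ C))} ∪ {(∀r.¬A ⊓ ¬B)}
   clash {B, ¬B} at a — a ∈ (∃r.A ⊔ B)
2. Hence a : (∃r.A ⊔ B): entailed.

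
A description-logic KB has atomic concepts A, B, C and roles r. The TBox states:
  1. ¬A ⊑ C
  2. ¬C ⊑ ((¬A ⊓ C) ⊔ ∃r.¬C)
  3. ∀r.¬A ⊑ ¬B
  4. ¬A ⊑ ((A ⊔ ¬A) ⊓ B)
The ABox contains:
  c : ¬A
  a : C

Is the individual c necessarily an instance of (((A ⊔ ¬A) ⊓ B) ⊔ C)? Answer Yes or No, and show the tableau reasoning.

1. c : (((A ⊔ ¬A) ⊓ B) ⊔ C)?  L(c) = {¬A} ∪ {(((¬A ⊓ A) ⊔ ¬B) ⊓ ¬C)}
   clash {C, ¬C} at c — c ∈ (((A ⊔ ¬A) ⊓ B) ⊔ C)
2. Hence c : (((A ⊔ ¬A) ⊓ B) ⊔ C): entailed.

Yes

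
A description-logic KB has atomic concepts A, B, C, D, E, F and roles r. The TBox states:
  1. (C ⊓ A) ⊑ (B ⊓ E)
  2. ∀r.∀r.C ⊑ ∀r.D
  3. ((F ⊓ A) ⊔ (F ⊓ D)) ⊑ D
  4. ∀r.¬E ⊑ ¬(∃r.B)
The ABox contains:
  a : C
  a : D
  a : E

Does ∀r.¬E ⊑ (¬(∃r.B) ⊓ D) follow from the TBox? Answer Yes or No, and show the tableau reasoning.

1. ∀r.¬E ⊑ (¬(∃r.B) ⊓ D)  ⇔  (∀r.¬E ⊓ (∃r.B ⊔ ¬D)) unsat w.r.t. T
   apply at x₀: ∀r.¬E⊑¬(∃r.B)
   open: L(x₀) ⊇ {¬C, ¬D, ¬F, ∀r.¬B, ∀r.¬E, …} (+ ∃-successors)
2. Hence ∀r.¬E ⊑ (¬(∃r.B) ⊓ D): not entailed.

No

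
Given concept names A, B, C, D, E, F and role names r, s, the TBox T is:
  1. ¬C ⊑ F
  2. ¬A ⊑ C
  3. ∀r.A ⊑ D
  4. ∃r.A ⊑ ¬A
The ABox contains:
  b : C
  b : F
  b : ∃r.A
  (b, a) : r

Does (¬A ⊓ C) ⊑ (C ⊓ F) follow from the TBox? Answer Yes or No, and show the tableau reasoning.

1. (¬A ⊓ C) ⊑ (C ⊓ F)  ⇔  ((¬A ⊓ C) ⊓ (¬C ⊔ ¬F)) unsat w.r.t. T
   open: L(x₀) ⊇ {C, ¬A, ¬F, ∃r.¬A} (+ ∃-successors)
2. Hence (¬A ⊓ C) ⊑ (C ⊓ F): not entailed.

No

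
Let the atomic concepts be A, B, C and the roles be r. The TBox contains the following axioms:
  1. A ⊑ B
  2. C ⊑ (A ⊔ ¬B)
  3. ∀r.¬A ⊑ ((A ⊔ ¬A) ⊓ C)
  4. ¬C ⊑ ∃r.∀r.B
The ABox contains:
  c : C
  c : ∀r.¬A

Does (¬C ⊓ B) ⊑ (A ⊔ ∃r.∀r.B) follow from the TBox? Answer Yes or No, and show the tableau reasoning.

1. (¬C ⊓ B) ⊑ (A ⊔ ∃r.∀r.B)  ⇔  ((¬C ⊓ B) ⊓ (¬A ⊓ ∀r.∃r.¬B)) unsat w.r.t. T
   all branches close; clash {C, ¬C} at x₀
2. Hence (¬C ⊓ B) ⊑ (A ⊔ ∃r.∀r.B): entailed.

Yes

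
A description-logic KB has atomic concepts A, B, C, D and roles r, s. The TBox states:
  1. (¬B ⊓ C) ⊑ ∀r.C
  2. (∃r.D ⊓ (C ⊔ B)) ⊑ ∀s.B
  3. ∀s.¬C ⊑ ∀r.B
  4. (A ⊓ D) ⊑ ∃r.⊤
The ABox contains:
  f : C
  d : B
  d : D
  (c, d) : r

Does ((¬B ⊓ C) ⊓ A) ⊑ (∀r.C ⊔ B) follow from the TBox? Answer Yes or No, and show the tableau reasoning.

1. ((¬B ⊓ C) ⊓ A) ⊑ (∀r.C ⊔ B)  ⇔  (((¬B ⊓ C) ⊓ A) ⊓ (∃r.¬C ⊓ ¬B)) unsat w.r.t. T
   all branches close; clash {C, ¬C} at an ∃-successor
2. Hence ((¬B ⊓ C) ⊓ A) ⊑ (∀r.C ⊔ B): entailed.

Yes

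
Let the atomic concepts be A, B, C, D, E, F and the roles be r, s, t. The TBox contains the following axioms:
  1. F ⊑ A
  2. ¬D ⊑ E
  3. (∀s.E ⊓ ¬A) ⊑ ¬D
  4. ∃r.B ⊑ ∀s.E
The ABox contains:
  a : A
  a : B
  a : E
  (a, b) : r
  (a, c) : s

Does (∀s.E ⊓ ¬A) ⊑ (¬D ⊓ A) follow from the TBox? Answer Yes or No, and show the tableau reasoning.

No

1. (∀s.E ⊓ ¬A) ⊑ (¬D ⊓ A)  ⇔  ((∀s.E ⊓ ¬A) ⊓ (D ⊔ ¬A)) unsat w.r.t. T
   apply at x₀: (∀s.E ⊓ ¬A)⊑¬D
   open: L(x₀) ⊇ {E, ¬A, ¬D, ¬F, ∀s.E}
2. Hence (∀s.E ⊓ ¬A) ⊑ (¬D ⊓ A): not entailed.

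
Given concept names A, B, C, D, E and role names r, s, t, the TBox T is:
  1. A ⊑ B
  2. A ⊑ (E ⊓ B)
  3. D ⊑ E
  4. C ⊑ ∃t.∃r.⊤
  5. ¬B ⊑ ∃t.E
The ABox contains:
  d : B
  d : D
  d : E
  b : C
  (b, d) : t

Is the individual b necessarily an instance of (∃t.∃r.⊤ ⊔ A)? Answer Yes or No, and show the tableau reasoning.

Yes

1. b : (∃t.∃r.⊤ ⊔ A)?  L(b) = {C} ∪ {(∀t.∀r.⊥ ⊓ ¬A)}
   clash ⊥ at an ∃-successor — b ∈ (∃t.∃r.⊤ ⊔ A)
2. Hence b : (∃t.∃r.⊤ ⊔ A): entailed.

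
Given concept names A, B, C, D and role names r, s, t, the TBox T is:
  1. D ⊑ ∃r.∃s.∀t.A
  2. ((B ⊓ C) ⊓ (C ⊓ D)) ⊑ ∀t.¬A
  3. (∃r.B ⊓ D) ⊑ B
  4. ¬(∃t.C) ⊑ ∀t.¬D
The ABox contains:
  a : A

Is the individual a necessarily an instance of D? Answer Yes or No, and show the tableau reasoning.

1. a : D?  L(a) = {A} ∪ {¬D}
   open: L(a) ⊇ {A, ¬B, ¬D, ∃t.C} (+ ∃-successors) — a ∉ D possible
2. Hence a : D: not entailed.

No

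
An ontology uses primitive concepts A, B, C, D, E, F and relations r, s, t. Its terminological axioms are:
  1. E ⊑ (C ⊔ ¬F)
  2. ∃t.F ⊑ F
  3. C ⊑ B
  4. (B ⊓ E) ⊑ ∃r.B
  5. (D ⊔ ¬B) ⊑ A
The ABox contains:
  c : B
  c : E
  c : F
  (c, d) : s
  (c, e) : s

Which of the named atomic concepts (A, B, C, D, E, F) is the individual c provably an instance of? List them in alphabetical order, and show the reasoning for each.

{B, C, E, F}

1. c : A?  L(c) = {B, E, F} ∪ {¬A}
   apply at c: E⊑(C ⊔ ¬F)
   open: L(c) ⊇ {B, C, E, F, ¬A, …} (+ ∃-successors) — c ∉ A possible
2. c : B?  L(c) = {B, E, F} ∪ {¬B}
   clash {B, ¬B} at c — c ∈ B
3. c : C?  L(c) = {B, E, F} ∪ {¬C}
   clash {F, ¬F} at c — c ∈ C
4. c : D?  L(c) = {B, E, F} ∪ {¬D}
   apply at c: E⊑(C ⊔ ¬F)
   open: L(c) ⊇ {B, C, E, F, ¬D, …} (+ ∃-successors) — c ∉ D possible
5. c : E?  L(c) = {B, E, F} ∪ {¬E}
   clash {E, ¬E} at c — c ∈ E
6. c : F?  L(c) = {B, E, F} ∪ {¬F}
   clash {F, ¬F} at c — c ∈ F
7. Entailed for c: {B, C, E, F}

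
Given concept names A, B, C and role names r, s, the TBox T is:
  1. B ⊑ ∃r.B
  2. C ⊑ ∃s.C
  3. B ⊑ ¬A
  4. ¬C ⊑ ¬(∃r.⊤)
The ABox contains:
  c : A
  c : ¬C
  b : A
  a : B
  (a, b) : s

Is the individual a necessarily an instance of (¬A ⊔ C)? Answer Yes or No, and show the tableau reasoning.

Yes

1. a : (¬A ⊔ C)?  L(a) = {B} ∪ {(A ⊓ ¬C)}
   clash {A, ¬A} at a — a ∈ (¬A ⊔ C)
2. Hence a : (¬A ⊔ C): entailed.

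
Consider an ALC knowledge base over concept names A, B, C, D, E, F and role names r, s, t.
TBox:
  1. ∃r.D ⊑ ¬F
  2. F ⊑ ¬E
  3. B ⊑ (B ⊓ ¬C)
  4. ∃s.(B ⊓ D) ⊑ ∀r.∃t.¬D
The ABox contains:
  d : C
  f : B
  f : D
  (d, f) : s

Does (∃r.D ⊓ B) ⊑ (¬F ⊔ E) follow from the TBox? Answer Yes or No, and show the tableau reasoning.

1. (∃r.D ⊓ B) ⊑ (¬F ⊔ E)  ⇔  ((∃r.D ⊓ B) ⊓ (F ⊓ ¬E)) unsat w.r.t. T
   all branches close; clash {F, ¬F} at x₀
2. Hence (∃r.D ⊓ B) ⊑ (¬F ⊔ E): entailed.

Yes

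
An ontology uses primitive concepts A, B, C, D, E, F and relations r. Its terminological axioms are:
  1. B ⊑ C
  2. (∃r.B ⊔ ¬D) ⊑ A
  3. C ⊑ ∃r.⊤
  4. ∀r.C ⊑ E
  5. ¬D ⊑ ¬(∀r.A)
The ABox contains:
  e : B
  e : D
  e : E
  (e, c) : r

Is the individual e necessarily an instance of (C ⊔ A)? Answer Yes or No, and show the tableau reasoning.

1. e : (C ⊔ A)?  L(e) = {B, D, E} ∪ {(¬C ⊓ ¬A)}
   clash {C, ¬C} at e — e ∈ (C ⊔ A)
2. Hence e : (C ⊔ A): entailed.

Yes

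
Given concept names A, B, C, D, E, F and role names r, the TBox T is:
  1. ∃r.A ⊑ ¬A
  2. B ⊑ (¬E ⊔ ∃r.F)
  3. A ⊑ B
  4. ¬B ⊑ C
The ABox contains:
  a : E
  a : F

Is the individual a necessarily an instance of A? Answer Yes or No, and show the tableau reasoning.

No

1. a : A?  L(a) = {E, F} ∪ {¬A}
   open: L(a) ⊇ {B, E, F, ¬A, ∃r.F} (+ ∃-successors) — a ∉ A possible
2. Hence a : A: not entailed.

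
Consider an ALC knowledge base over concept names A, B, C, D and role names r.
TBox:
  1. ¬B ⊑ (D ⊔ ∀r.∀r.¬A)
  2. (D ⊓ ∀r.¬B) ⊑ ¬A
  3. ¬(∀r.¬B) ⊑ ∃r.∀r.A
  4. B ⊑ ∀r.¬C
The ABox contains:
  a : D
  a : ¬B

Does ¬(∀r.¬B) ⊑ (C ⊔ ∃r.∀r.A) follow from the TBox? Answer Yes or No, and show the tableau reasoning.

1. ¬(∀r.¬B) ⊑ (C ⊔ ∃r.∀r.A)  ⇔  (∃r.B ⊓ (¬C ⊓ ∀r.∃r.¬A)) unsat w.r.t. T
   all branches close; clash {A, ¬A} at an ∃-successor
2. Hence ¬(∀r.¬B) ⊑ (C ⊔ ∃r.∀r.A): entailed.

Yes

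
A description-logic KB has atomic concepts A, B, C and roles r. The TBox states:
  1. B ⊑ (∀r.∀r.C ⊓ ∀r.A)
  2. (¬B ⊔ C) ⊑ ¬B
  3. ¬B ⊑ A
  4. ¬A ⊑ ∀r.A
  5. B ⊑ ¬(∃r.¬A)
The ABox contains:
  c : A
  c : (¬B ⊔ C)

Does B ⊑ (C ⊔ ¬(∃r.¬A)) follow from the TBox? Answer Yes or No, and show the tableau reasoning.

1. B ⊑ (C ⊔ ¬(∃r.¬A))  ⇔  (B ⊓ (¬C ⊓ ∃r.¬A)) unsat w.r.t. T
   all branches close; clash {B, ¬B} at x₀
2. Hence B ⊑ (C ⊔ ¬(∃r.¬A)): entailed.

Yes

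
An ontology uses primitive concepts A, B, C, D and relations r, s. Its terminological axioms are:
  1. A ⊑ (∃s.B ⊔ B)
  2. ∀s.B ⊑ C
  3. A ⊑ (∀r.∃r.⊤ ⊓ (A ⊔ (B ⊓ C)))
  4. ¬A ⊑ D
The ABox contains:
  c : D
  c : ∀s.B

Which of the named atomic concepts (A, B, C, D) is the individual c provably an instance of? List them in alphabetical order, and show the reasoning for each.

{C, D}

1. c : A?  L(c) = {D, ∀s.B} ∪ {¬A}
   apply at c: ∀s.B⊑C
   open: L(c) ⊇ {C, D, ¬A, ∀s.B} — c ∉ A possible
2. c : B?  L(c) = {D, ∀s.B} ∪ {¬B}
   apply at c: ∀s.B⊑C
   open: L(c) ⊇ {C, D, ¬A, ¬B, ∀s.B} — c ∉ B possible
3. c : C?  L(c) = {D, ∀s.B} ∪ {¬C}
   clash {C, ¬C} at c — c ∈ C
4. c : D?  L(c) = {D, ∀s.B} ∪ {¬D}
   clash {D, ¬D} at c — c ∈ D
5. Entailed for c: {C, D}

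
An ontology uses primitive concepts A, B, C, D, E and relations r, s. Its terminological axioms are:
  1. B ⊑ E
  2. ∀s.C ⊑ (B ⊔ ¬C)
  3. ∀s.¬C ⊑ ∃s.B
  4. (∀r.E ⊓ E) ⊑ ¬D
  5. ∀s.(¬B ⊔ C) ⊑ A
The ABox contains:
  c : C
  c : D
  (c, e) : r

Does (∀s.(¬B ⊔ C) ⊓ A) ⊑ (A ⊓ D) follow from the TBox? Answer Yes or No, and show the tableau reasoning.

No

1. (∀s.(¬B ⊔ C) ⊓ A) ⊑ (A ⊓ D)  ⇔  ((∀s.(¬B ⊔ C) ⊓ A) ⊓ (¬A ⊔ ¬D)) unsat w.r.t. T
   open: L(x₀) ⊇ {A, ¬B, ¬D, ∀s.(¬B ⊔ C), ∃s.C, …} (+ ∃-successors)
2. Hence (∀s.(¬B ⊔ C) ⊓ A) ⊑ (A ⊓ D): not entailed.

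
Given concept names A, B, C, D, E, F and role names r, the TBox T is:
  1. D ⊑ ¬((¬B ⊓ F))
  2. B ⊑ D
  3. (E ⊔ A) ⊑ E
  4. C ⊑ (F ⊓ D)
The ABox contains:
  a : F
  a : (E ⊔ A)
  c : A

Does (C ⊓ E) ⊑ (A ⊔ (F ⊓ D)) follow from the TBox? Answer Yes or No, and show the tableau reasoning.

Yes

1. (C ⊓ E) ⊑ (A ⊔ (F ⊓ D))  ⇔  ((C ⊓ E) ⊓ (¬A ⊓ (¬F ⊔ ¬D))) unsat w.r.t. T
   all branches close; clash {D, ¬D} at x₀
2. Hence (C ⊓ E) ⊑ (A ⊔ (F ⊓ D)): entailed.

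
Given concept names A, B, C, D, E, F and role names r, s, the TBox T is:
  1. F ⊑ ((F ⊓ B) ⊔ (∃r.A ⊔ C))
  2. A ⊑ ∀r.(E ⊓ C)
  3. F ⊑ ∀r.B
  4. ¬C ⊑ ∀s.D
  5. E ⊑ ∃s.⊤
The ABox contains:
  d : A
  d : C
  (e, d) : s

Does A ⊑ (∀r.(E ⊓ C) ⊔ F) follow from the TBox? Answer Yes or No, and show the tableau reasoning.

1. A ⊑ (∀r.(E ⊓ C) ⊔ F)  ⇔  (A ⊓ (∃r.(¬E ⊔ ¬C) ⊓ ¬F)) unsat w.r.t. T
   all branches close; clash {C, ¬C} at an ∃-successor
2. Hence A ⊑ (∀r.(E ⊓ C) ⊔ F): entailed.

Yes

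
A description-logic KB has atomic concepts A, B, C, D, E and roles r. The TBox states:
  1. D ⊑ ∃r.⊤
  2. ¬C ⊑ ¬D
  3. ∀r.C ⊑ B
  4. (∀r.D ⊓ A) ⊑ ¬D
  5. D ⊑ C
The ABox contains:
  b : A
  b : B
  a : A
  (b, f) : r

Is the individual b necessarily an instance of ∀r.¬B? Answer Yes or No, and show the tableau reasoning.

1. b : ∀r.¬B?  L(b) = {A, B} ∪ {∃r.B}
   open: L(b) ⊇ {A, B, C, ¬D, ∃r.B} (+ ∃-successors) — b ∉ ∀r.¬B possible
2. Hence b : ∀r.¬B: not entailed.

No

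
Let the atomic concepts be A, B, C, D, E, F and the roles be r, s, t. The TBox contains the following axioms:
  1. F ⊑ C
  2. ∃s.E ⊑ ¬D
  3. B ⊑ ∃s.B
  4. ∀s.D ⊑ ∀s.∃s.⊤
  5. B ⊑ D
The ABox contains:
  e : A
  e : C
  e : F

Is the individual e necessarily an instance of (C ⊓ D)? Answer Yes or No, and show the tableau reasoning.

No

1. e : (C ⊓ D)?  L(e) = {A, C, F} ∪ {(¬C ⊔ ¬D)}
   open: L(e) ⊇ {A, C, F, ¬B, ¬D, …} (+ ∃-successors) — e ∉ (C ⊓ D) possible
2. Hence e : (C ⊓ D): not entailed.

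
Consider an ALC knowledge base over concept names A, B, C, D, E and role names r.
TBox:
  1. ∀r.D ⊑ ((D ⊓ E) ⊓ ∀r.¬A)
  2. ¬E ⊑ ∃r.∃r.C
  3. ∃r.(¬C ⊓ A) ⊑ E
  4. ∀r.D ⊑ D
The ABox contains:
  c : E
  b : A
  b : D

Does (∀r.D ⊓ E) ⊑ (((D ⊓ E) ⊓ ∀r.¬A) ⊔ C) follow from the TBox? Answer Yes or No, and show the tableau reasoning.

1. (∀r.D ⊓ E) ⊑ (((D ⊓ E) ⊓ ∀r.¬A) ⊔ C)  ⇔  ((∀r.D ⊓ E) ⊓ (((¬D ⊔ ¬E) ⊔ ∃r.A) ⊓ ¬C)) unsat w.r.t. T
   all branches close; clash {A, ¬A} at an ∃-successor
2. Hence (∀r.D ⊓ E) ⊑ (((D ⊓ E) ⊓ ∀r.¬A) ⊔ C): entailed.

Yes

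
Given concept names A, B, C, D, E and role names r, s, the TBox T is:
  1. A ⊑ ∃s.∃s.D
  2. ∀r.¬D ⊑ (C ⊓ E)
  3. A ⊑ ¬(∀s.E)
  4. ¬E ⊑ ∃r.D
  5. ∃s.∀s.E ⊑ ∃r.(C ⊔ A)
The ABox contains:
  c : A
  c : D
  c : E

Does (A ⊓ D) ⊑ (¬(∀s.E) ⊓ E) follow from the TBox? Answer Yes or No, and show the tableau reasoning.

No

1. (A ⊓ D) ⊑ (¬(∀s.E) ⊓ E)  ⇔  ((A ⊓ D) ⊓ (∀s.E ⊔ ¬E)) unsat w.r.t. T
   apply at x₀: A⊑∃s.∃s.D; A⊑¬(∀s.E)
   open: L(x₀) ⊇ {A, D, ¬E, ∀s.∃s.¬E, ∃r.D, …} (+ ∃-successors)
2. Hence (A ⊓ D) ⊑ (¬(∀s.E) ⊓ E): not entailed.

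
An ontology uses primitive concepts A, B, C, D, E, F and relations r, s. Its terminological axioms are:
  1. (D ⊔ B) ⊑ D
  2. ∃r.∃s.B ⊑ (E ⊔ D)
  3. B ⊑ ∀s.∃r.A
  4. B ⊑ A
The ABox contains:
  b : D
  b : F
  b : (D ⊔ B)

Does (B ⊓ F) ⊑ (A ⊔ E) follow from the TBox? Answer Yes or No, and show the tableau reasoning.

Yes

1. (B ⊓ F) ⊑ (A ⊔ E)  ⇔  ((B ⊓ F) ⊓ (¬A ⊓ ¬E)) unsat w.r.t. T
   all branches close; clash {A, ¬A} at x₀
2. Hence (B ⊓ F) ⊑ (A ⊔ E): entailed.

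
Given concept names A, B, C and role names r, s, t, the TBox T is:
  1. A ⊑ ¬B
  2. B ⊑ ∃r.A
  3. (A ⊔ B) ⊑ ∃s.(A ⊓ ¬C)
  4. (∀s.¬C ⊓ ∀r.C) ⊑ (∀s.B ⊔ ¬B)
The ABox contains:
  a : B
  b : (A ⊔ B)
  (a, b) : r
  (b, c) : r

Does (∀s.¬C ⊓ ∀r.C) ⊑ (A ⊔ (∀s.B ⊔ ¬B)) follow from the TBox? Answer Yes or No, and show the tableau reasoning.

Yes

1. (∀s.¬C ⊓ ∀r.C) ⊑ (A ⊔ (∀s.B ⊔ ¬B))  ⇔  ((∀s.¬C ⊓ ∀r.C) ⊓ (¬A ⊓ (∃s.¬B ⊓ B))) unsat w.r.t. T
   all branches close; clash {B, ¬B} at x₀
2. Hence (∀s.¬C ⊓ ∀r.C) ⊑ (A ⊔ (∀s.B ⊔ ¬B)): entailed.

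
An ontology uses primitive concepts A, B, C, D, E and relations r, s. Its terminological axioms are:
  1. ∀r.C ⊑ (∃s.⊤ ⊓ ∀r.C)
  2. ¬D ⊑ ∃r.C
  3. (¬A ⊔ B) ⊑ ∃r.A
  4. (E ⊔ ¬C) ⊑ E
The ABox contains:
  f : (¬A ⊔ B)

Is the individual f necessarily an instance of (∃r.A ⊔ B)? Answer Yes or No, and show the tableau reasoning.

1. f : (∃r.A ⊔ B)?  L(f) = {(¬A ⊔ B)} ∪ {(∀r.¬A ⊓ ¬B)}
   clash {B, ¬B} at f — f ∈ (∃r.A ⊔ B)
2. Hence f : (∃r.A ⊔ B): entailed.

Yes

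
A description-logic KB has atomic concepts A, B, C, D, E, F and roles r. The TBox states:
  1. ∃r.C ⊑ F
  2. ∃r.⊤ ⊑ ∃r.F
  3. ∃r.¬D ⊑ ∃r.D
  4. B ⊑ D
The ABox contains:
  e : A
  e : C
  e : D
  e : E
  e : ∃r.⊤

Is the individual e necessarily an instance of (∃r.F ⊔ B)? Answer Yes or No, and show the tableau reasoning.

1. e : (∃r.F ⊔ B)?  L(e) = {A, C, D, E, ∃r.⊤} ∪ {(∀r.¬F ⊓ ¬B)}
   clash {F, ¬F} at an ∃-successor — e ∈ (∃r.F ⊔ B)
2. Hence e : (∃r.F ⊔ B): entailed.

Yes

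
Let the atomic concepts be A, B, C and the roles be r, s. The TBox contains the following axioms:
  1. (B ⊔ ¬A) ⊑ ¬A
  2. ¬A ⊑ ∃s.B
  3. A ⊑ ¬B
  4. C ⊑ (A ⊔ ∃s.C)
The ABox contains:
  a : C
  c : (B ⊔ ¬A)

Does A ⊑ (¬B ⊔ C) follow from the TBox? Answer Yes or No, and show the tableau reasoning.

1. A ⊑ (¬B ⊔ C)  ⇔  (A ⊓ (B ⊓ ¬C)) unsat w.r.t. T
   all branches close; clash {B, ¬B} at x₀
2. Hence A ⊑ (¬B ⊔ C): entailed.

Yes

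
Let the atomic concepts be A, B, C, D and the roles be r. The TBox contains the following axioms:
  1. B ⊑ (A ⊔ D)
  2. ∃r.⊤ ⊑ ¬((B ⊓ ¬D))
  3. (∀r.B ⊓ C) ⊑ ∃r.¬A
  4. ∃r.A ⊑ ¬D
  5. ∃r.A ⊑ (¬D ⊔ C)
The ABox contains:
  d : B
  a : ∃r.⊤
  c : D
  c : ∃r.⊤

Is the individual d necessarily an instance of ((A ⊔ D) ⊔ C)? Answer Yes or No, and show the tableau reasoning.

Yes

1. d : ((A ⊔ D) ⊔ C)?  L(d) = {B} ∪ {((¬A ⊓ ¬D) ⊓ ¬C)}
   clash {D, ¬D} at d — d ∈ ((A ⊔ D) ⊔ C)
2. Hence d : ((A ⊔ D) ⊔ C): entailed.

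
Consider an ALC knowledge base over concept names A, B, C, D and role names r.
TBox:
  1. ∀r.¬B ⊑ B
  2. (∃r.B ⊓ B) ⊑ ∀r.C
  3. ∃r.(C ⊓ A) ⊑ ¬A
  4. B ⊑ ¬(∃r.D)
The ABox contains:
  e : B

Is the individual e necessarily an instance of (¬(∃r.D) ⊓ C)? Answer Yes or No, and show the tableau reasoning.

No

1. e : (¬(∃r.D) ⊓ C)?  L(e) = {B} ∪ {(∃r.D ⊔ ¬C)}
   apply at e: B⊑¬(∃r.D)
   open: L(e) ⊇ {B, ¬C, ∀r.(¬C ⊔ ¬A), ∀r.¬B, ∀r.¬D} — e ∉ (¬(∃r.D) ⊓ C) possible
2. Hence e : (¬(∃r.D) ⊓ C): not entailed.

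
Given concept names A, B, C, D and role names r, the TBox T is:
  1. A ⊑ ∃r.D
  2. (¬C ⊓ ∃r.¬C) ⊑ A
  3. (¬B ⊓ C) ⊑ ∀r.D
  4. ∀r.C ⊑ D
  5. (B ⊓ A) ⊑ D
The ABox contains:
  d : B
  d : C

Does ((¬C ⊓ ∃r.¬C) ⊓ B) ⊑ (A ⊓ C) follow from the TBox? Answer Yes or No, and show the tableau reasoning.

No

1. ((¬C ⊓ ∃r.¬C) ⊓ B) ⊑ (A ⊓ C)  ⇔  (((¬C ⊓ ∃r.¬C) ⊓ B) ⊓ (¬A ⊔ ¬C)) unsat w.r.t. T
   apply at x₀: (¬C ⊓ ∃r.¬C)⊑A
   open: L(x₀) ⊇ {A, B, D, ¬C, ∃r.D, …} (+ ∃-successors)
2. Hence ((¬C ⊓ ∃r.¬C) ⊓ B) ⊑ (A ⊓ C): not entailed.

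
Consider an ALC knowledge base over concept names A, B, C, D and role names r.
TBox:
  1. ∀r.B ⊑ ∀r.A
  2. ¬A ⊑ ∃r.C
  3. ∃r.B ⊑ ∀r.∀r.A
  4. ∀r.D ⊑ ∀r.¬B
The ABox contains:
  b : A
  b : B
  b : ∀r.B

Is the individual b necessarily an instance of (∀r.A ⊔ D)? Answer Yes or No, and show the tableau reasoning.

Yes

1. b : (∀r.A ⊔ D)?  L(b) = {A, B, ∀r.B} ∪ {(∃r.¬A ⊓ ¬D)}
   clash {A, ¬A} at an ∃-successor — b ∈ (∀r.A ⊔ D)
2. Hence b : (∀r.A ⊔ D): entailed.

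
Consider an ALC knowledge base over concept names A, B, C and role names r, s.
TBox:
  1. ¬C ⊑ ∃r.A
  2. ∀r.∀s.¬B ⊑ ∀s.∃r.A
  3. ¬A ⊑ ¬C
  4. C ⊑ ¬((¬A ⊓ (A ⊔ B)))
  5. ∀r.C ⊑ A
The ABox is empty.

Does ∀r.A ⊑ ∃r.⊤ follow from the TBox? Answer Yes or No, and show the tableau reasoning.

1. ∀r.A ⊑ ∃r.⊤  ⇔  (∀r.A ⊓ ∀r.⊥) unsat w.r.t. T
   open: L(x₀) ⊇ {A, C, ∀r.A, ∀r.⊥, ∀s.∃r.A}
2. Hence ∀r.A ⊑ ∃r.⊤: not entailed.

No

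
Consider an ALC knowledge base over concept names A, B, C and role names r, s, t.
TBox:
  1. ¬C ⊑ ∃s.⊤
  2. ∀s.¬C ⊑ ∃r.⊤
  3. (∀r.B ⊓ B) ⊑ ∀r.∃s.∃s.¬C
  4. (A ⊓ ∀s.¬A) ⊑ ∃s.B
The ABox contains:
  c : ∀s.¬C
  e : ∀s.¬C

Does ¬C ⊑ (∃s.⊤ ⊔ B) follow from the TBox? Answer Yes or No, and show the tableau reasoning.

1. ¬C ⊑ (∃s.⊤ ⊔ B)  ⇔  (¬C ⊓ (∀s.⊥ ⊓ ¬B)) unsat w.r.t. T
   all branches close; clash ⊥ at an ∃-successor
2. Hence ¬C ⊑ (∃s.⊤ ⊔ B): entailed.

Yes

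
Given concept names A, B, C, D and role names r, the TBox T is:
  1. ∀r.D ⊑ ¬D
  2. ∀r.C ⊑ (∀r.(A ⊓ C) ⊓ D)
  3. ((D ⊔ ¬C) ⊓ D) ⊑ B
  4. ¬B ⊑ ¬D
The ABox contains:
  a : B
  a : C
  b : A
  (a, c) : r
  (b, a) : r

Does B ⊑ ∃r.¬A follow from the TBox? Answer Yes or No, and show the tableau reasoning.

1. B ⊑ ∃r.¬A  ⇔  (B ⊓ ∀r.A) unsat w.r.t. T
   open: L(x₀) ⊇ {B, ∀r.A, ∃r.¬C, ∃r.¬D} (+ ∃-successors)
2. Hence B ⊑ ∃r.¬A: not entailed.

No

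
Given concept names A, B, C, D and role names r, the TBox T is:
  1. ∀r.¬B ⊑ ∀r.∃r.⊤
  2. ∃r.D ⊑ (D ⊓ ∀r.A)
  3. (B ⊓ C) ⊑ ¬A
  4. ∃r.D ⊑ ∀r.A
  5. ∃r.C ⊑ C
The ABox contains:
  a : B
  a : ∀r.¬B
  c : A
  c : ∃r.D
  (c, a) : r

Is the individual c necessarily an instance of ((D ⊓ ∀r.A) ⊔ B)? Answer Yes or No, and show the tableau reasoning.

Yes

1. c : ((D ⊓ ∀r.A) ⊔ B)?  L(c) = {A, ∃r.D} ∪ {((¬D ⊔ ∃r.¬A) ⊓ ¬B)}
   clash {A, ¬A} at c — c ∈ ((D ⊓ ∀r.A) ⊔ B)
2. Hence c : ((D ⊓ ∀r.A) ⊔ B): entailed.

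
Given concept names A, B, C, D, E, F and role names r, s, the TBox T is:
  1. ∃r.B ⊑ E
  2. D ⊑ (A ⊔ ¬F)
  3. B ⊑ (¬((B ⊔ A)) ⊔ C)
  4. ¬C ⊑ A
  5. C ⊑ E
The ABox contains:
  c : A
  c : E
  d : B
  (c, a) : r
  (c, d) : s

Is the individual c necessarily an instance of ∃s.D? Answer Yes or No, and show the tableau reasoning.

1. c : ∃s.D?  L(c) = {A, E} ∪ {∀s.¬D}
   open: L(c) ⊇ {A, E, ¬B, ¬D, ∀s.¬D} — c ∉ ∃s.D possible
2. Hence c : ∃s.D: not entailed.

No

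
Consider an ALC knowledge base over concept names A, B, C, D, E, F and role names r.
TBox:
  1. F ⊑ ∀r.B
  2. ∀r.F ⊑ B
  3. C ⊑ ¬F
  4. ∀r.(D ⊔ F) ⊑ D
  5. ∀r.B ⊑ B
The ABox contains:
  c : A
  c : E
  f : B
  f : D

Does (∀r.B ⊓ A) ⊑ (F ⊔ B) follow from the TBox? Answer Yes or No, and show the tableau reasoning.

Yes

1. (∀r.B ⊓ A) ⊑ (F ⊔ B)  ⇔  ((∀r.B ⊓ A) ⊓ (¬F ⊓ ¬B)) unsat w.r.t. T
   all branches close; clash {B, ¬B} at x₀
2. Hence (∀r.B ⊓ A) ⊑ (F ⊔ B): entailed.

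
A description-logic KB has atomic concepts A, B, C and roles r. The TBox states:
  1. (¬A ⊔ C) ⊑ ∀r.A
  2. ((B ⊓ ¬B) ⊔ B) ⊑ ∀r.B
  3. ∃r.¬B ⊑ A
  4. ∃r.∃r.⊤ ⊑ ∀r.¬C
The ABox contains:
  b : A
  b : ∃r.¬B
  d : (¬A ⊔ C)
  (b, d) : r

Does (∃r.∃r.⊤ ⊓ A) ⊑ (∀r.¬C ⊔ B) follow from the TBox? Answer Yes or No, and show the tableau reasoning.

Yes

1. (∃r.∃r.⊤ ⊓ A) ⊑ (∀r.¬C ⊔ B)  ⇔  ((∃r.∃r.⊤ ⊓ A) ⊓ (∃r.C ⊓ ¬B)) unsat w.r.t. T
   all branches close; clash {C, ¬C} at an ∃-successor
2. Hence (∃r.∃r.⊤ ⊓ A) ⊑ (∀r.¬C ⊔ B): entailed.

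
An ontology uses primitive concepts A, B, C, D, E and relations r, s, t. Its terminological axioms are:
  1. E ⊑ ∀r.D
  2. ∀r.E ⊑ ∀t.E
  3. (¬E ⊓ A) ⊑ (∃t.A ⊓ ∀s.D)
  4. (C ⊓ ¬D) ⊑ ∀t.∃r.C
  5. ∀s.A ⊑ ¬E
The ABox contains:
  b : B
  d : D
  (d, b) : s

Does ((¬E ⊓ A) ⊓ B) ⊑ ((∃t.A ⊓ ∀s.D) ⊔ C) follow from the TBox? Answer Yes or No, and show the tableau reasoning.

Yes

1. ((¬E ⊓ A) ⊓ B) ⊑ ((∃t.A ⊓ ∀s.D) ⊔ C)  ⇔  (((¬E ⊓ A) ⊓ B) ⊓ ((∀t.¬A ⊔ ∃s.¬D) ⊓ ¬C)) unsat w.r.t. T
   all branches close; clash {D, ¬D} at an ∃-successor
2. Hence ((¬E ⊓ A) ⊓ B) ⊑ ((∃t.A ⊓ ∀s.D) ⊔ C): entailed.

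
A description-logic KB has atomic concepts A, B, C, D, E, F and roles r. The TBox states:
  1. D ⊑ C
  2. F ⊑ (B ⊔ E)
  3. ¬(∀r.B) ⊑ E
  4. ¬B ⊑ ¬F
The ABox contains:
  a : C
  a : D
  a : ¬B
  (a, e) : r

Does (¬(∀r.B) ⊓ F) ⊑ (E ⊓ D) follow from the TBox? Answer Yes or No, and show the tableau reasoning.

No

1. (¬(∀r.B) ⊓ F) ⊑ (E ⊓ D)  ⇔  ((∃r.¬B ⊓ F) ⊓ (¬E ⊔ ¬D)) unsat w.r.t. T
   apply at x₀: F⊑(B ⊔ E); ¬(∀r.B)⊑E
   open: L(x₀) ⊇ {B, E, F, ¬D, ∃r.¬B} (+ ∃-successors)
2. Hence (¬(∀r.B) ⊓ F) ⊑ (E ⊓ D): not entailed.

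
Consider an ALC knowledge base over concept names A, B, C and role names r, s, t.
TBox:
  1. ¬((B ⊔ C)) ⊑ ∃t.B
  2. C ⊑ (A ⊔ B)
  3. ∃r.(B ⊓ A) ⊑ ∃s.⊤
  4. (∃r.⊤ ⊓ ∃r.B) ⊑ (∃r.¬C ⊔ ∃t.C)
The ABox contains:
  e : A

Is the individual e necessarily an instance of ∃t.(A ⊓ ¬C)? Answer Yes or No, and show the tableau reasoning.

1. e : ∃t.(A ⊓ ¬C)?  L(e) = {A} ∪ {∀t.(¬A ⊔ C)}
   open: L(e) ⊇ {A, B, ¬C, ∀r.(¬B ⊔ ¬A), ∀r.⊥, …} — e ∉ ∃t.(A ⊓ ¬C) possible
2. Hence e : ∃t.(A ⊓ ¬C): not entailed.

No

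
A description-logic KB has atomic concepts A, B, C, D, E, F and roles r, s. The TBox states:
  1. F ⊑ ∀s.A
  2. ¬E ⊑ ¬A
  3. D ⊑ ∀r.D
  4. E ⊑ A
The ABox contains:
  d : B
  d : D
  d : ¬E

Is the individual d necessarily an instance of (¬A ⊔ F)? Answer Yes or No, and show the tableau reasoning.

Yes

1. d : (¬A ⊔ F)?  L(d) = {B, D, ¬E} ∪ {(A ⊓ ¬F)}
   clash {A, ¬A} at d — d ∈ (¬A ⊔ F)
2. Hence d : (¬A ⊔ F): entailed.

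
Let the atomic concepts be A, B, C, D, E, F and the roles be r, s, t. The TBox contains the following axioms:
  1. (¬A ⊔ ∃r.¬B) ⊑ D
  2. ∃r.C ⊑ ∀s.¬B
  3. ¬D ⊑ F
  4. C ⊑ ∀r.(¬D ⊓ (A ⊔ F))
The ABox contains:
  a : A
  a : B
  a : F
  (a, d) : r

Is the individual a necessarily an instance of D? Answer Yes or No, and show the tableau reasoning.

No

1. a : D?  L(a) = {A, B, F} ∪ {¬D}
   open: L(a) ⊇ {A, B, F, ¬C, ¬D, …} — a ∉ D possible
2. Hence a : D: not entailed.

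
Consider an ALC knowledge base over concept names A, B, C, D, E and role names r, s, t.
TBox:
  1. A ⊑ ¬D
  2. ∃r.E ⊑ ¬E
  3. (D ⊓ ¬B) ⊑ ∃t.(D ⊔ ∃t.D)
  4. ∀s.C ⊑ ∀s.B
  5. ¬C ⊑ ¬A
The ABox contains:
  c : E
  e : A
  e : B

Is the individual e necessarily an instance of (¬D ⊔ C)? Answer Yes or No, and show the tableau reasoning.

1. e : (¬D ⊔ C)?  L(e) = {A, B} ∪ {(D ⊓ ¬C)}
   clash {A, ¬A} at e — e ∈ (¬D ⊔ C)
2. Hence e : (¬D ⊔ C): entailed.

Yes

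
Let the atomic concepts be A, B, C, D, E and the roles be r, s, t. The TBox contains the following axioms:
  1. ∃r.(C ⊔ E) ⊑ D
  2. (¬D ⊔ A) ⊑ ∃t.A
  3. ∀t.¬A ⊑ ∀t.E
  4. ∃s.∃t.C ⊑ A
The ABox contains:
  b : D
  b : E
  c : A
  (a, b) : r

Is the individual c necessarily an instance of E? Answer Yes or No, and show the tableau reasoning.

1. c : E?  L(c) = {A} ∪ {¬E}
   open: L(c) ⊇ {A, ¬E, ∀r.(¬C ⊓ ¬E), ∃t.A} (+ ∃-successors) — c ∉ E possible
2. Hence c : E: not entailed.

No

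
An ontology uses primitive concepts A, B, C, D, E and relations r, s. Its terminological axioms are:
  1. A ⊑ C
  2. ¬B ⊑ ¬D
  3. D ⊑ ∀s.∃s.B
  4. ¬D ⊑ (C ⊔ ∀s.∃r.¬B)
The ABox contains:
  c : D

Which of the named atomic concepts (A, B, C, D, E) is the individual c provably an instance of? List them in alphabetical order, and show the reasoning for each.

{B, D}

1. c : A?  L(c) = {D} ∪ {¬A}
   apply at c: D⊑∀s.∃s.B
   open: L(c) ⊇ {B, D, ¬A, ∀s.∃s.B} — c ∉ A possible
2. c : B?  L(c) = {D} ∪ {¬B}
   clash {D, ¬D} at c — c ∈ B
3. c : C?  L(c) = {D} ∪ {¬C}
   apply at c: D⊑∀s.∃s.B
   open: L(c) ⊇ {B, D, ¬A, ¬C, ∀s.∃s.B} — c ∉ C possible
4. c : D?  L(c) = {D} ∪ {¬D}
   clash {D, ¬D} at c — c ∈ D
5. c : E?  L(c) = {D} ∪ {¬E}
   apply at c: D⊑∀s.∃s.B
   open: L(c) ⊇ {B, D, ¬A, ¬E, ∀s.∃s.B} — c ∉ E possible
6. Entailed for c: {B, D}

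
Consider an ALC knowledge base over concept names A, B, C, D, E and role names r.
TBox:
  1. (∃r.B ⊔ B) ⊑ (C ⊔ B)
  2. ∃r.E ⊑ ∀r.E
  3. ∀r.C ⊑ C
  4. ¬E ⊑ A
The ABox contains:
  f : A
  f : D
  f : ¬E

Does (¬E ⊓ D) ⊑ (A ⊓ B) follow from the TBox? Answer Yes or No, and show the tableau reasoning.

1. (¬E ⊓ D) ⊑ (A ⊓ B)  ⇔  ((¬E ⊓ D) ⊓ (¬A ⊔ ¬B)) unsat w.r.t. T
   apply at x₀: ¬E⊑A
   open: L(x₀) ⊇ {A, D, ¬B, ¬E, ∀r.¬B, …} (+ ∃-successors)
2. Hence (¬E ⊓ D) ⊑ (A ⊓ B): not entailed.

No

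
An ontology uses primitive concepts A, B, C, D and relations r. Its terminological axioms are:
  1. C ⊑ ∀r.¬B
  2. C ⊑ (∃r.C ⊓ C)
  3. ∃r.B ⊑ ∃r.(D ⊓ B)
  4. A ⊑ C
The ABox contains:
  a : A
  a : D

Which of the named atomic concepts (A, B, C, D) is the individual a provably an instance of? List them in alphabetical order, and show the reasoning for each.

{A, C, D}

1. a : A?  L(a) = {A, D} ∪ {¬A}
   clash {A, ¬A} at a — a ∈ A
2. a : B?  L(a) = {A, D} ∪ {¬B}
   apply at a: A⊑C
   open: L(a) ⊇ {A, C, D, ¬B, ∀r.¬B, …} (+ ∃-successors) — a ∉ B possible
3. a : C?  L(a) = {A, D} ∪ {¬C}
   clash {C, ¬C} at a — a ∈ C
4. a : D?  L(a) = {A, D} ∪ {¬D}
   clash {D, ¬D} at a — a ∈ D
5. Entailed for a: {A, C, D}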